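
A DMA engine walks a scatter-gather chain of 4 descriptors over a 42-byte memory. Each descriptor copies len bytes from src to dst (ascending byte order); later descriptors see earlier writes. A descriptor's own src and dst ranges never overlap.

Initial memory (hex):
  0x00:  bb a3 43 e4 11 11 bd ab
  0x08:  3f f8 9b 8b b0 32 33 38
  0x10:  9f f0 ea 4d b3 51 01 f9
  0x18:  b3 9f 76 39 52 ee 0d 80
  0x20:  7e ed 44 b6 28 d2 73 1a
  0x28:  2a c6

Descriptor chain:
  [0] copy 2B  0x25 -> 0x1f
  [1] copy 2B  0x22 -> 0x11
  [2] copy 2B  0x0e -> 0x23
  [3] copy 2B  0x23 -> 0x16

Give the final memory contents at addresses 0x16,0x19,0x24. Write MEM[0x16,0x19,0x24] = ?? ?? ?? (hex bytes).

[0] 0x25->0x1f len=2 : d2 73
[1] 0x22->0x11 len=2 : 44 b6
[2] 0x0e->0x23 len=2 : 33 38
[3] 0x23->0x16 len=2 : 33 38
query mem[0x16]=0x33, mem[0x19]=0x9f, mem[0x24]=0x38

MEM[0x16,0x19,0x24] = 33 9f 38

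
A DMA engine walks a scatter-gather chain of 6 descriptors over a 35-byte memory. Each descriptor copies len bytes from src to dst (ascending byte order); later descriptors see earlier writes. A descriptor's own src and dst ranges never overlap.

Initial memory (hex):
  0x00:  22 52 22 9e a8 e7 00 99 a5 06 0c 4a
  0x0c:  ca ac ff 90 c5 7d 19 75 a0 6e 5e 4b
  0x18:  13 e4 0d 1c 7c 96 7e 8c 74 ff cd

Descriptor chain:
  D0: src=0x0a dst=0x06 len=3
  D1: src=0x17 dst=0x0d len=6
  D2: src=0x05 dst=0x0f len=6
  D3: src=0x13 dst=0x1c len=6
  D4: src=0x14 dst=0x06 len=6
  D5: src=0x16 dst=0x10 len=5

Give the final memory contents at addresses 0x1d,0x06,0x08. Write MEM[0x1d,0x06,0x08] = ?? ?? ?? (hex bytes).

MEM[0x1d,0x06,0x08] = 0c 0c 5e

D0: mem[0x06..0x08] <- [0c 4a ca]
D1: mem[0x0d..0x12] <- [4b 13 e4 0d 1c 7c]
D2: mem[0x0f..0x14] <- [e7 0c 4a ca 06 0c]
D3: mem[0x1c..0x21] <- [06 0c 6e 5e 4b 13]
D4: mem[0x06..0x0b] <- [0c 6e 5e 4b 13 e4]
D5: mem[0x10..0x14] <- [5e 4b 13 e4 0d]
query mem[0x1d]=0x0c, mem[0x06]=0x0c, mem[0x08]=0x5e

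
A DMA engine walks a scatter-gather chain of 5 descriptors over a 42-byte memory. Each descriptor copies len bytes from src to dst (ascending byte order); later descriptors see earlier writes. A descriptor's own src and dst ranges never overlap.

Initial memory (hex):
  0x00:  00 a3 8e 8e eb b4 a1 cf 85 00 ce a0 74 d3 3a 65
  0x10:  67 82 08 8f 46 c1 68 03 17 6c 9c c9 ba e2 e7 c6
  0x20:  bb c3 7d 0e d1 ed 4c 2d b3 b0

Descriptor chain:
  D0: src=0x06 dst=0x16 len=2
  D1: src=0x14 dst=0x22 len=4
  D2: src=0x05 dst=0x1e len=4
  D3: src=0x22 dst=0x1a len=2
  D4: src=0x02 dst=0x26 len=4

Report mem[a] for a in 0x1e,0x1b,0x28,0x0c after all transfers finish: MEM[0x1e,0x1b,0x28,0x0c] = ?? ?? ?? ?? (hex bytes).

[0] 0x06->0x16 len=2 : a1 cf
[1] 0x14->0x22 len=4 : 46 c1 a1 cf
[2] 0x05->0x1e len=4 : b4 a1 cf 85
[3] 0x22->0x1a len=2 : 46 c1
[4] 0x02->0x26 len=4 : 8e 8e eb b4
query mem[0x1e]=0xb4, mem[0x1b]=0xc1, mem[0x28]=0xeb, mem[0x0c]=0x74

MEM[0x1e,0x1b,0x28,0x0c] = b4 c1 eb 74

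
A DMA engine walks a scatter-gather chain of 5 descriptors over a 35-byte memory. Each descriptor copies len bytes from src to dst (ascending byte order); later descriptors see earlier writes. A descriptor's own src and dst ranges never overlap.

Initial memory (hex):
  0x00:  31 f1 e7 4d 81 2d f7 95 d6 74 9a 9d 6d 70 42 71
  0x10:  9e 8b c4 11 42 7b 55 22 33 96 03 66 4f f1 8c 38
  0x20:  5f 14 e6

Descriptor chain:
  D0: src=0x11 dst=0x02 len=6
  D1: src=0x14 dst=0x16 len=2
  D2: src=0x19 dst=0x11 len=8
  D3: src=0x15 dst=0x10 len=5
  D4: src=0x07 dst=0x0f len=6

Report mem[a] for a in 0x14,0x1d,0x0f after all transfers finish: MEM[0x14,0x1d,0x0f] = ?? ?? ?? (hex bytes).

D0: mem[0x02..0x07] <- [8b c4 11 42 7b 55]
D1: mem[0x16..0x17] <- [42 7b]
D2: mem[0x11..0x18] <- [96 03 66 4f f1 8c 38 5f]
D3: mem[0x10..0x14] <- [f1 8c 38 5f 96]
D4: mem[0x0f..0x14] <- [55 d6 74 9a 9d 6d]
query mem[0x14]=0x6d, mem[0x1d]=0xf1, mem[0x0f]=0x55

MEM[0x14,0x1d,0x0f] = 6d f1 55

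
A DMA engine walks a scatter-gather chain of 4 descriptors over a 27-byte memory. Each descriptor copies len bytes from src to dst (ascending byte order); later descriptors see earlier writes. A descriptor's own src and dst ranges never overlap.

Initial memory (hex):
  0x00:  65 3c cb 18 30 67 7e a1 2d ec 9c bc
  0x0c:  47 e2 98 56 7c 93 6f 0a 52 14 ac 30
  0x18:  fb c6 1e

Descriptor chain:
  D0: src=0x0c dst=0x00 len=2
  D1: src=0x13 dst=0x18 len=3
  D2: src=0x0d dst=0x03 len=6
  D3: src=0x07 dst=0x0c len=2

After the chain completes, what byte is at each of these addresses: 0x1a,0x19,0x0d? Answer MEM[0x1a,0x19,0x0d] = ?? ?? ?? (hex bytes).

[0] 0x0c->0x00 len=2 : 47 e2
[1] 0x13->0x18 len=3 : 0a 52 14
[2] 0x0d->0x03 len=6 : e2 98 56 7c 93 6f
[3] 0x07->0x0c len=2 : 93 6f
query mem[0x1a]=0x14, mem[0x19]=0x52, mem[0x0d]=0x6f

MEM[0x1a,0x19,0x0d] = 14 52 6f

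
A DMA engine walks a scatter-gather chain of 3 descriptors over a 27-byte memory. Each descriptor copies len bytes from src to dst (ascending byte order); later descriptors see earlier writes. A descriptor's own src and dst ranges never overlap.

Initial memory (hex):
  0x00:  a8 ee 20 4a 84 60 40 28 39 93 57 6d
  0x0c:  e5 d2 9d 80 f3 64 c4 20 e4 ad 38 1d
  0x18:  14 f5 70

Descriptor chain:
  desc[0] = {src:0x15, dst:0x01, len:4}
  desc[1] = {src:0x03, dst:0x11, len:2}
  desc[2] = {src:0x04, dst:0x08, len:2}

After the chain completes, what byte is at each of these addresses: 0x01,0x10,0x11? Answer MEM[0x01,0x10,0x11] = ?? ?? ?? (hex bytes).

D0: mem[0x01..0x04] <- [ad 38 1d 14]
D1: mem[0x11..0x12] <- [1d 14]
D2: mem[0x08..0x09] <- [14 60]
query mem[0x01]=0xad, mem[0x10]=0xf3, mem[0x11]=0x1d

MEM[0x01,0x10,0x11] = ad f3 1d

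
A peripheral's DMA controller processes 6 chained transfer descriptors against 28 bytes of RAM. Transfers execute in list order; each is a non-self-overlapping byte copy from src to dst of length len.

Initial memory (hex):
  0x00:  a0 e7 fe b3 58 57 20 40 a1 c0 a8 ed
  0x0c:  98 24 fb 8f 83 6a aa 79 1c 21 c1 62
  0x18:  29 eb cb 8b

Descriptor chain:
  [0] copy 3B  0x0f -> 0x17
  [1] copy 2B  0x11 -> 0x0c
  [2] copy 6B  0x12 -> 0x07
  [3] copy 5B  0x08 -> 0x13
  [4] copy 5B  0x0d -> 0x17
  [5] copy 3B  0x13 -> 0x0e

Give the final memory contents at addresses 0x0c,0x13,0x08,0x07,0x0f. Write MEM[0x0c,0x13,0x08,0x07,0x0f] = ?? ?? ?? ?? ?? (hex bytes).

MEM[0x0c,0x13,0x08,0x07,0x0f] = 8f 79 79 aa 1c

D0: mem[0x17..0x19] <- [8f 83 6a]
D1: mem[0x0c..0x0d] <- [6a aa]
D2: mem[0x07..0x0c] <- [aa 79 1c 21 c1 8f]
D3: mem[0x13..0x17] <- [79 1c 21 c1 8f]
D4: mem[0x17..0x1b] <- [aa fb 8f 83 6a]
D5: mem[0x0e..0x10] <- [79 1c 21]
query mem[0x0c]=0x8f, mem[0x13]=0x79, mem[0x08]=0x79, mem[0x07]=0xaa, mem[0x0f]=0x1c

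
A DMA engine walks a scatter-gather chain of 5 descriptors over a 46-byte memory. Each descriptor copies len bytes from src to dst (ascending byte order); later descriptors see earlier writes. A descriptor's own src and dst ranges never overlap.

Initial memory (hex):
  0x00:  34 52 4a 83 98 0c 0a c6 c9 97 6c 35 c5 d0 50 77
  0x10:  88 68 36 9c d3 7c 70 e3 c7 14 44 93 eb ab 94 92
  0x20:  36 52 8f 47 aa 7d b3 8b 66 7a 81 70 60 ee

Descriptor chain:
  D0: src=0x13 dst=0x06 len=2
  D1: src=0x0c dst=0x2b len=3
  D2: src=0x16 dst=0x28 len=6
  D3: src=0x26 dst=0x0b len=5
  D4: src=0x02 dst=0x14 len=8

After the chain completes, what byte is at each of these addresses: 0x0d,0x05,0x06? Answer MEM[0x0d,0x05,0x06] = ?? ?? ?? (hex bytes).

D0: mem[0x06..0x07] <- [9c d3]
D1: mem[0x2b..0x2d] <- [c5 d0 50]
D2: mem[0x28..0x2d] <- [70 e3 c7 14 44 93]
D3: mem[0x0b..0x0f] <- [b3 8b 70 e3 c7]
D4: mem[0x14..0x1b] <- [4a 83 98 0c 9c d3 c9 97]
query mem[0x0d]=0x70, mem[0x05]=0x0c, mem[0x06]=0x9c

MEM[0x0d,0x05,0x06] = 70 0c 9c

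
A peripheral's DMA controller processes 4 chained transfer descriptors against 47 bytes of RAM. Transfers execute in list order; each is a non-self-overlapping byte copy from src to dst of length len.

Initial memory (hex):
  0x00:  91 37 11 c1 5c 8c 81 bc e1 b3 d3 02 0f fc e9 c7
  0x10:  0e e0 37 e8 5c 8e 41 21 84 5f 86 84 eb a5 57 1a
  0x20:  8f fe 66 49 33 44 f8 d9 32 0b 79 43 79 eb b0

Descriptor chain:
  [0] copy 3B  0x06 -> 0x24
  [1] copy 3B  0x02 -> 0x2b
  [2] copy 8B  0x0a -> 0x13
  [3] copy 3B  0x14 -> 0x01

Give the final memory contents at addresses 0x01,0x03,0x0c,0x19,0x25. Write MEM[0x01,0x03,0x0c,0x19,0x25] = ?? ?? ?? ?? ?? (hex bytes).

#0 dst[0x24+3] := {0x81,0xbc,0xe1}
#1 dst[0x2b+3] := {0x11,0xc1,0x5c}
#2 dst[0x13+8] := {0xd3,0x02,0x0f,0xfc,0xe9,0xc7,0x0e,0xe0}
#3 dst[0x01+3] := {0x02,0x0f,0xfc}
query mem[0x01]=0x02, mem[0x03]=0xfc, mem[0x0c]=0x0f, mem[0x19]=0x0e, mem[0x25]=0xbc

MEM[0x01,0x03,0x0c,0x19,0x25] = 02 fc 0f 0e bc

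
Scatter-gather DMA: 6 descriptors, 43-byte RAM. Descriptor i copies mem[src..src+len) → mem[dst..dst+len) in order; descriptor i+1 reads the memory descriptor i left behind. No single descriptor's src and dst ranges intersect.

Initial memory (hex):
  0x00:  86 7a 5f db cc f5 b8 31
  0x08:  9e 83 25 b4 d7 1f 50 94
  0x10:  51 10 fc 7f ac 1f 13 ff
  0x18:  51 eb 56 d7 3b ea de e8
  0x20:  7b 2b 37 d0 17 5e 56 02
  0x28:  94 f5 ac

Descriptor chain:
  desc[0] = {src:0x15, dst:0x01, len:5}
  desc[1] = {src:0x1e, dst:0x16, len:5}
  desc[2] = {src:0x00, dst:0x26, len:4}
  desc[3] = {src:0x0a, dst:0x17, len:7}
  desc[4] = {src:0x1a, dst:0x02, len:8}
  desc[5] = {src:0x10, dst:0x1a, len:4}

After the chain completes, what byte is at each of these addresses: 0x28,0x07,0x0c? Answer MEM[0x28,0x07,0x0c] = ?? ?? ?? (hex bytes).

[0] 0x15->0x01 len=5 : 1f 13 ff 51 eb
[1] 0x1e->0x16 len=5 : de e8 7b 2b 37
[2] 0x00->0x26 len=4 : 86 1f 13 ff
[3] 0x0a->0x17 len=7 : 25 b4 d7 1f 50 94 51
[4] 0x1a->0x02 len=8 : 1f 50 94 51 de e8 7b 2b
[5] 0x10->0x1a len=4 : 51 10 fc 7f
query mem[0x28]=0x13, mem[0x07]=0xe8, mem[0x0c]=0xd7

MEM[0x28,0x07,0x0c] = 13 e8 d7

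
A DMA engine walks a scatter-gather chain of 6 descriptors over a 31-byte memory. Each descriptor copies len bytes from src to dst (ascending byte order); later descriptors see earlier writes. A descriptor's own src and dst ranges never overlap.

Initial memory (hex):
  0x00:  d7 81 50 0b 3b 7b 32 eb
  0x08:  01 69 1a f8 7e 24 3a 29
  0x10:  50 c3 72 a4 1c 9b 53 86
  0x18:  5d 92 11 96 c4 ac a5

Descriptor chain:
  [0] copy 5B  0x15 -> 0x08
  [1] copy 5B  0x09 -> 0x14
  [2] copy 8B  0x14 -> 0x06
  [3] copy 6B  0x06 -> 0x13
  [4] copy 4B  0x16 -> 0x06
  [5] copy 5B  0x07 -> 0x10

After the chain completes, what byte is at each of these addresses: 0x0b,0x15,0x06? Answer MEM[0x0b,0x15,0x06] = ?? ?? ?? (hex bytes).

MEM[0x0b,0x15,0x06] = 92 5d 92

#0 dst[0x08+5] := {0x9b,0x53,0x86,0x5d,0x92}
#1 dst[0x14+5] := {0x53,0x86,0x5d,0x92,0x24}
#2 dst[0x06+8] := {0x53,0x86,0x5d,0x92,0x24,0x92,0x11,0x96}
#3 dst[0x13+6] := {0x53,0x86,0x5d,0x92,0x24,0x92}
#4 dst[0x06+4] := {0x92,0x24,0x92,0x92}
#5 dst[0x10+5] := {0x24,0x92,0x92,0x24,0x92}
query mem[0x0b]=0x92, mem[0x15]=0x5d, mem[0x06]=0x92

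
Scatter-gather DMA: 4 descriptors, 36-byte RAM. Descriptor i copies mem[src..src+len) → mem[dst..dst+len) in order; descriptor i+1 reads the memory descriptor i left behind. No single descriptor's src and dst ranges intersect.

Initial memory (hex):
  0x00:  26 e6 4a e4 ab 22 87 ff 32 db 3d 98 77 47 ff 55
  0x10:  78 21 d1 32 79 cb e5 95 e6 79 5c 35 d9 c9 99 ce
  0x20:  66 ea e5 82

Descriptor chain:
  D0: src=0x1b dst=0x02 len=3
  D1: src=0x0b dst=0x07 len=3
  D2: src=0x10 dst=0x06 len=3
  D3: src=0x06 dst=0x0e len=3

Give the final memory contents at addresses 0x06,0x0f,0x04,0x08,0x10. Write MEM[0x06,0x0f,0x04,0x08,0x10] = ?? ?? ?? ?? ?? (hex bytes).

D0: mem[0x02..0x04] <- [35 d9 c9]
D1: mem[0x07..0x09] <- [98 77 47]
D2: mem[0x06..0x08] <- [78 21 d1]
D3: mem[0x0e..0x10] <- [78 21 d1]
query mem[0x06]=0x78, mem[0x0f]=0x21, mem[0x04]=0xc9, mem[0x08]=0xd1, mem[0x10]=0xd1

MEM[0x06,0x0f,0x04,0x08,0x10] = 78 21 c9 d1 d1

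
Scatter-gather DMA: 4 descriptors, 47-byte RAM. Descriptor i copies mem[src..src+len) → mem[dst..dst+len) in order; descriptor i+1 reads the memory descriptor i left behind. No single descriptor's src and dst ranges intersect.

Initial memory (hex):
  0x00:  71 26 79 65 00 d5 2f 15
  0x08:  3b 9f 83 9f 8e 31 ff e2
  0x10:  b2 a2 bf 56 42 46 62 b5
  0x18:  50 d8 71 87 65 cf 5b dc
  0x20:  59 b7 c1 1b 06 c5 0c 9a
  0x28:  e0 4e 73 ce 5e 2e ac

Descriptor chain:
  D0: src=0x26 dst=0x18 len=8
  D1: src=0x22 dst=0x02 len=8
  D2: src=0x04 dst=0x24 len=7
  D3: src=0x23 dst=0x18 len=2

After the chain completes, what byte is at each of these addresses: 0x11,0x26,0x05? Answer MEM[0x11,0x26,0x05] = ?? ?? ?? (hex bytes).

MEM[0x11,0x26,0x05] = a2 0c c5

D0: mem[0x18..0x1f] <- [0c 9a e0 4e 73 ce 5e 2e]
D1: mem[0x02..0x09] <- [c1 1b 06 c5 0c 9a e0 4e]
D2: mem[0x24..0x2a] <- [06 c5 0c 9a e0 4e 83]
D3: mem[0x18..0x19] <- [1b 06]
query mem[0x11]=0xa2, mem[0x26]=0x0c, mem[0x05]=0xc5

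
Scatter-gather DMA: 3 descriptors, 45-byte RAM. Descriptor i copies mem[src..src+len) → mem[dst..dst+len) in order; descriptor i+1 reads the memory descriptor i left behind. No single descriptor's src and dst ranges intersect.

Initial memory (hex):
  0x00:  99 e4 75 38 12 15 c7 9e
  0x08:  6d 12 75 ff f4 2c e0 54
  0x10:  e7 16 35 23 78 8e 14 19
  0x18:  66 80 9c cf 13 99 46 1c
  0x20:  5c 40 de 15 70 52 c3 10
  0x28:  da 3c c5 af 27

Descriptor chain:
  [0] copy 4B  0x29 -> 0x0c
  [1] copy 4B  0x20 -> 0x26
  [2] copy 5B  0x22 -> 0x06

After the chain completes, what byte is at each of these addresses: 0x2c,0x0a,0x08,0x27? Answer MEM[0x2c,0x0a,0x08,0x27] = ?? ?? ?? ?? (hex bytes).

[0] 0x29->0x0c len=4 : 3c c5 af 27
[1] 0x20->0x26 len=4 : 5c 40 de 15
[2] 0x22->0x06 len=5 : de 15 70 52 5c
query mem[0x2c]=0x27, mem[0x0a]=0x5c, mem[0x08]=0x70, mem[0x27]=0x40

MEM[0x2c,0x0a,0x08,0x27] = 27 5c 70 40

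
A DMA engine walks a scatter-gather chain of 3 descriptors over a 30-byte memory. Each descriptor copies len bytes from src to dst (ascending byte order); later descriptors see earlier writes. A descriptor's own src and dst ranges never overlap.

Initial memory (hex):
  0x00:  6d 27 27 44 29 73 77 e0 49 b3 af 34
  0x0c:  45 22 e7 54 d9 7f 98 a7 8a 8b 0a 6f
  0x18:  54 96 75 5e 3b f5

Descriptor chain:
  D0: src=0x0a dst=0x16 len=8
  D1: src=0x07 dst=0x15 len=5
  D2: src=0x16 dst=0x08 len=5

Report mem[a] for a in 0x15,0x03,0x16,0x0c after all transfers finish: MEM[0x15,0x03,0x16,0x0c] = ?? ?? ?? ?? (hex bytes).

[0] 0x0a->0x16 len=8 : af 34 45 22 e7 54 d9 7f
[1] 0x07->0x15 len=5 : e0 49 b3 af 34
[2] 0x16->0x08 len=5 : 49 b3 af 34 e7
query mem[0x15]=0xe0, mem[0x03]=0x44, mem[0x16]=0x49, mem[0x0c]=0xe7

MEM[0x15,0x03,0x16,0x0c] = e0 44 49 e7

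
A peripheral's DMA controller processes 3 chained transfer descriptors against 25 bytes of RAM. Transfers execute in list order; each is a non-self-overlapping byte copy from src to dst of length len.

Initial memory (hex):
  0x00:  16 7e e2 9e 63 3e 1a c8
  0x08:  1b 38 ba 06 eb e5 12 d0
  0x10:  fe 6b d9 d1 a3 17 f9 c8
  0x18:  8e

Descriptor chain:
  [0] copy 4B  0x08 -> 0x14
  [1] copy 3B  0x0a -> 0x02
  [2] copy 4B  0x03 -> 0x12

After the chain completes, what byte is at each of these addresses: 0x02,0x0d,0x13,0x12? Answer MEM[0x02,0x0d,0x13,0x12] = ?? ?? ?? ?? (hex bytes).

MEM[0x02,0x0d,0x13,0x12] = ba e5 eb 06

  after D0: wrote 4B at 0x14 = 1b38ba06
  after D1: wrote 3B at 0x02 = ba06eb
  after D2: wrote 4B at 0x12 = 06eb3e1a
query mem[0x02]=0xba, mem[0x0d]=0xe5, mem[0x13]=0xeb, mem[0x12]=0x06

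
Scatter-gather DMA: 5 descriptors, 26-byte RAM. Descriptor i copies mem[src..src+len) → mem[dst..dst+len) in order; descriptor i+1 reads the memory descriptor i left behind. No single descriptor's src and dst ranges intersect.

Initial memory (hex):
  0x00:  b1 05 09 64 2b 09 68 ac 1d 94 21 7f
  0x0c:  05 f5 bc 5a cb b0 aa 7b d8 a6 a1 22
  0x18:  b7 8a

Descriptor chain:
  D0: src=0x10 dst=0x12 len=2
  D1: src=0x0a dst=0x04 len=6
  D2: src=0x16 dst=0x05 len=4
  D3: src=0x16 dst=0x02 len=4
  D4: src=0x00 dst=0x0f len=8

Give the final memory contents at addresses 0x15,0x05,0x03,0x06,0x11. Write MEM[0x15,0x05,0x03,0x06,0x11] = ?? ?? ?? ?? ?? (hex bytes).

MEM[0x15,0x05,0x03,0x06,0x11] = 22 8a 22 22 a1

D0: mem[0x12..0x13] <- [cb b0]
D1: mem[0x04..0x09] <- [21 7f 05 f5 bc 5a]
D2: mem[0x05..0x08] <- [a1 22 b7 8a]
D3: mem[0x02..0x05] <- [a1 22 b7 8a]
D4: mem[0x0f..0x16] <- [b1 05 a1 22 b7 8a 22 b7]
query mem[0x15]=0x22, mem[0x05]=0x8a, mem[0x03]=0x22, mem[0x06]=0x22, mem[0x11]=0xa1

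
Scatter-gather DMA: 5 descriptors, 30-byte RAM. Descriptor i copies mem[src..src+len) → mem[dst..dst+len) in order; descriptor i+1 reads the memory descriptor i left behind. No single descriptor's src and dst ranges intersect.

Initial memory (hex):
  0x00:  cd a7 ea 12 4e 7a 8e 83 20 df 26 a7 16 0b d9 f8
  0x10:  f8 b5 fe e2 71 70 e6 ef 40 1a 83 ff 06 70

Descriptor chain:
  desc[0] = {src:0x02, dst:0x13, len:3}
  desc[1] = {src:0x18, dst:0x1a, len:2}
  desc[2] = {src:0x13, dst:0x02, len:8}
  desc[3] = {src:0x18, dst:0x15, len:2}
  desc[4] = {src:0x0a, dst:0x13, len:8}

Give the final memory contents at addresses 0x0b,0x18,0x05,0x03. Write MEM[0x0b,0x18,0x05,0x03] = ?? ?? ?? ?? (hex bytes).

MEM[0x0b,0x18,0x05,0x03] = a7 f8 e6 12

  after D0: wrote 3B at 0x13 = ea124e
  after D1: wrote 2B at 0x1a = 401a
  after D2: wrote 8B at 0x02 = ea124ee6ef401a40
  after D3: wrote 2B at 0x15 = 401a
  after D4: wrote 8B at 0x13 = 26a7160bd9f8f8b5
query mem[0x0b]=0xa7, mem[0x18]=0xf8, mem[0x05]=0xe6, mem[0x03]=0x12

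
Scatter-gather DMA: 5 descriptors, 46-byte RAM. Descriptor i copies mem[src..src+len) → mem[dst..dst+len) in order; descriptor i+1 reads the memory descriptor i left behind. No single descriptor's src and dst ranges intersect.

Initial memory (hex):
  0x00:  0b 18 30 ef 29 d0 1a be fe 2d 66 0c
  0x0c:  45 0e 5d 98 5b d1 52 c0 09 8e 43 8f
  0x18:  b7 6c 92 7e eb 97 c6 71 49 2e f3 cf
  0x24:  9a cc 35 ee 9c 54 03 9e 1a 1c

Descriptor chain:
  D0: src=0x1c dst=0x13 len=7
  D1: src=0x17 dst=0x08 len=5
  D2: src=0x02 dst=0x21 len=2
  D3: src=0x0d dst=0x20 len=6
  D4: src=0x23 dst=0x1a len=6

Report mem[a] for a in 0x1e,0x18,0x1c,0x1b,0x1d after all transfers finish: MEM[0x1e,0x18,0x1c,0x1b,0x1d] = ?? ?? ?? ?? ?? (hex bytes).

#0 dst[0x13+7] := {0xeb,0x97,0xc6,0x71,0x49,0x2e,0xf3}
#1 dst[0x08+5] := {0x49,0x2e,0xf3,0x92,0x7e}
#2 dst[0x21+2] := {0x30,0xef}
#3 dst[0x20+6] := {0x0e,0x5d,0x98,0x5b,0xd1,0x52}
#4 dst[0x1a+6] := {0x5b,0xd1,0x52,0x35,0xee,0x9c}
query mem[0x1e]=0xee, mem[0x18]=0x2e, mem[0x1c]=0x52, mem[0x1b]=0xd1, mem[0x1d]=0x35

MEM[0x1e,0x18,0x1c,0x1b,0x1d] = ee 2e 52 d1 35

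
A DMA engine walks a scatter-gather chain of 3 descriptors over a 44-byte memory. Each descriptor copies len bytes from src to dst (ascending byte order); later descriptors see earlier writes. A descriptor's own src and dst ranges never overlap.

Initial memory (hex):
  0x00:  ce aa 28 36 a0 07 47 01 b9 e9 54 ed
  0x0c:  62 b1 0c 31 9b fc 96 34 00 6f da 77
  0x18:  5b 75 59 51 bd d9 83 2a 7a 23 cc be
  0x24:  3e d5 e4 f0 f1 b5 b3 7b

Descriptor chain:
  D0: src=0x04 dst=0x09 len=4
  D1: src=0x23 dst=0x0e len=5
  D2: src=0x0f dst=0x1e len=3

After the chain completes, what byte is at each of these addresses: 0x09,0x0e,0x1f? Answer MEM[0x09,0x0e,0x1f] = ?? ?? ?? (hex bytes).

MEM[0x09,0x0e,0x1f] = a0 be d5

#0 dst[0x09+4] := {0xa0,0x07,0x47,0x01}
#1 dst[0x0e+5] := {0xbe,0x3e,0xd5,0xe4,0xf0}
#2 dst[0x1e+3] := {0x3e,0xd5,0xe4}
query mem[0x09]=0xa0, mem[0x0e]=0xbe, mem[0x1f]=0xd5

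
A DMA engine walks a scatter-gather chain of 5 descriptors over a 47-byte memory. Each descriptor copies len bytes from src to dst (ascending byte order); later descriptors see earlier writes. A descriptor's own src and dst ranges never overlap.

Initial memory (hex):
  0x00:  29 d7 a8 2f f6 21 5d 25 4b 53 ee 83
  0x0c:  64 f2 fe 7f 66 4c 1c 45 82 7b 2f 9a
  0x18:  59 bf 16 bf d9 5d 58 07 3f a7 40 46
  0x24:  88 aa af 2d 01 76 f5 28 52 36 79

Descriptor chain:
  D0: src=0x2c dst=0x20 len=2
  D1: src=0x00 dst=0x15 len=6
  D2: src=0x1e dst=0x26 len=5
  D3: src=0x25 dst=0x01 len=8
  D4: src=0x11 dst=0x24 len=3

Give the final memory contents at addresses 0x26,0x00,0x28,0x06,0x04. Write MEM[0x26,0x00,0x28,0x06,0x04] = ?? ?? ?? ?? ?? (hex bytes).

MEM[0x26,0x00,0x28,0x06,0x04] = 45 29 52 40 52

#0 dst[0x20+2] := {0x52,0x36}
#1 dst[0x15+6] := {0x29,0xd7,0xa8,0x2f,0xf6,0x21}
#2 dst[0x26+5] := {0x58,0x07,0x52,0x36,0x40}
#3 dst[0x01+8] := {0xaa,0x58,0x07,0x52,0x36,0x40,0x28,0x52}
#4 dst[0x24+3] := {0x4c,0x1c,0x45}
query mem[0x26]=0x45, mem[0x00]=0x29, mem[0x28]=0x52, mem[0x06]=0x40, mem[0x04]=0x52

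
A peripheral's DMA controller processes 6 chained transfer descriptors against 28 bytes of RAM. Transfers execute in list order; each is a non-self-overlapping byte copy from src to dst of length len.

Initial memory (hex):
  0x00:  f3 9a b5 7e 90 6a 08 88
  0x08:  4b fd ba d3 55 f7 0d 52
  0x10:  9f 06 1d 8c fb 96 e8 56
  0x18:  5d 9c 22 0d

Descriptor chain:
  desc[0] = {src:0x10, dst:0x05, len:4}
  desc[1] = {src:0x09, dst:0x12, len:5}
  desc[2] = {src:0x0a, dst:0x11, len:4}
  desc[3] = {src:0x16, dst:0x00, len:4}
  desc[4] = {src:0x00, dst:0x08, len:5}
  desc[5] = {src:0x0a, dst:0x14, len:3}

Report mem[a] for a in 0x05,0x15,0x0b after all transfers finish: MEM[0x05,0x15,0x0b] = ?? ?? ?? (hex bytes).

D0: mem[0x05..0x08] <- [9f 06 1d 8c]
D1: mem[0x12..0x16] <- [fd ba d3 55 f7]
D2: mem[0x11..0x14] <- [ba d3 55 f7]
D3: mem[0x00..0x03] <- [f7 56 5d 9c]
D4: mem[0x08..0x0c] <- [f7 56 5d 9c 90]
D5: mem[0x14..0x16] <- [5d 9c 90]
query mem[0x05]=0x9f, mem[0x15]=0x9c, mem[0x0b]=0x9c

MEM[0x05,0x15,0x0b] = 9f 9c 9c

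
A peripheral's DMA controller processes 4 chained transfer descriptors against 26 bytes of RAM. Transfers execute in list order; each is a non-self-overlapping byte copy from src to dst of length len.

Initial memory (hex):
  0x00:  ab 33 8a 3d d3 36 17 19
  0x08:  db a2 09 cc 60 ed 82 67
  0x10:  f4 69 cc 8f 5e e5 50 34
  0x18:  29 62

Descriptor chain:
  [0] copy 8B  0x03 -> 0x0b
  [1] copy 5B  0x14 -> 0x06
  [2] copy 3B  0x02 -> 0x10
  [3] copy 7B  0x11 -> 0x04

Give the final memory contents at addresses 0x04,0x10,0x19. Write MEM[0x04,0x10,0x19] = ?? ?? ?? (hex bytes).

[0] 0x03->0x0b len=8 : 3d d3 36 17 19 db a2 09
[1] 0x14->0x06 len=5 : 5e e5 50 34 29
[2] 0x02->0x10 len=3 : 8a 3d d3
[3] 0x11->0x04 len=7 : 3d d3 8f 5e e5 50 34
query mem[0x04]=0x3d, mem[0x10]=0x8a, mem[0x19]=0x62

MEM[0x04,0x10,0x19] = 3d 8a 62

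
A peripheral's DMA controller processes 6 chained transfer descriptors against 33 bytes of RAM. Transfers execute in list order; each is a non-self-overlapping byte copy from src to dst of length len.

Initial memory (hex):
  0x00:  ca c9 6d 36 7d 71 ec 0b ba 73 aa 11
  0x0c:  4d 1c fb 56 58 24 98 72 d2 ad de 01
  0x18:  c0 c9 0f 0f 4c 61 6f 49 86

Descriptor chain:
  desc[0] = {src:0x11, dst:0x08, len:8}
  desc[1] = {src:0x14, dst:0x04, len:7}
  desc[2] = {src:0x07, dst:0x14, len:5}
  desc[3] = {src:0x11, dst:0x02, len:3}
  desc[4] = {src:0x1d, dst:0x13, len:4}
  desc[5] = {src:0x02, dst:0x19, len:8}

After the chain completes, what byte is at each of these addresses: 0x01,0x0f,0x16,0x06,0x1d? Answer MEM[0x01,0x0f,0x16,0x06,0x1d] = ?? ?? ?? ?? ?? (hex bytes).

MEM[0x01,0x0f,0x16,0x06,0x1d] = c9 c0 86 de de

D0: mem[0x08..0x0f] <- [24 98 72 d2 ad de 01 c0]
D1: mem[0x04..0x0a] <- [d2 ad de 01 c0 c9 0f]
D2: mem[0x14..0x18] <- [01 c0 c9 0f d2]
D3: mem[0x02..0x04] <- [24 98 72]
D4: mem[0x13..0x16] <- [61 6f 49 86]
D5: mem[0x19..0x20] <- [24 98 72 ad de 01 c0 c9]
query mem[0x01]=0xc9, mem[0x0f]=0xc0, mem[0x16]=0x86, mem[0x06]=0xde, mem[0x1d]=0xde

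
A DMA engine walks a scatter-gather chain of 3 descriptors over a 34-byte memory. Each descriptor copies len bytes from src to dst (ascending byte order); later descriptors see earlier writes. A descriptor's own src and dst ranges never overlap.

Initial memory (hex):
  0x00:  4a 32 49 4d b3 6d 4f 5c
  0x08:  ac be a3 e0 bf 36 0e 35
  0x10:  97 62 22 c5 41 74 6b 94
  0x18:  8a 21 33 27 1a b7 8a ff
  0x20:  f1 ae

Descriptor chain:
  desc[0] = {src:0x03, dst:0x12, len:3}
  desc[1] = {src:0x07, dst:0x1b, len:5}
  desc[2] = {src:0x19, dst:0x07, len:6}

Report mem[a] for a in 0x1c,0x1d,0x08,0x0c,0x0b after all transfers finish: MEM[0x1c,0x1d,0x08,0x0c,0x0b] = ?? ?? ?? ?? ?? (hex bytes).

MEM[0x1c,0x1d,0x08,0x0c,0x0b] = ac be 33 a3 be

D0: mem[0x12..0x14] <- [4d b3 6d]
D1: mem[0x1b..0x1f] <- [5c ac be a3 e0]
D2: mem[0x07..0x0c] <- [21 33 5c ac be a3]
query mem[0x1c]=0xac, mem[0x1d]=0xbe, mem[0x08]=0x33, mem[0x0c]=0xa3, mem[0x0b]=0xbe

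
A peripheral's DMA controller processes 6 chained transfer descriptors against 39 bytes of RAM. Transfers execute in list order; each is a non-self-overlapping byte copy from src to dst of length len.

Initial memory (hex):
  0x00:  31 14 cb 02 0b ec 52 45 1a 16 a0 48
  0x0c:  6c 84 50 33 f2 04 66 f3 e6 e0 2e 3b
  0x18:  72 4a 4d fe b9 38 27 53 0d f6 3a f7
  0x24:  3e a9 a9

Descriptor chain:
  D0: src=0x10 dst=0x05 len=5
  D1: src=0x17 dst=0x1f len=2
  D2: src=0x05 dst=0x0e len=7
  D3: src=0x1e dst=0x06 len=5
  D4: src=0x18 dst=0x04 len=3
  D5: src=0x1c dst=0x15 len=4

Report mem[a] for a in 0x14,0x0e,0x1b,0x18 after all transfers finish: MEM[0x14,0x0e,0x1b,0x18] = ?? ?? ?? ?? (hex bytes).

MEM[0x14,0x0e,0x1b,0x18] = 48 f2 fe 3b

[0] 0x10->0x05 len=5 : f2 04 66 f3 e6
[1] 0x17->0x1f len=2 : 3b 72
[2] 0x05->0x0e len=7 : f2 04 66 f3 e6 a0 48
[3] 0x1e->0x06 len=5 : 27 3b 72 f6 3a
[4] 0x18->0x04 len=3 : 72 4a 4d
[5] 0x1c->0x15 len=4 : b9 38 27 3b
query mem[0x14]=0x48, mem[0x0e]=0xf2, mem[0x1b]=0xfe, mem[0x18]=0x3b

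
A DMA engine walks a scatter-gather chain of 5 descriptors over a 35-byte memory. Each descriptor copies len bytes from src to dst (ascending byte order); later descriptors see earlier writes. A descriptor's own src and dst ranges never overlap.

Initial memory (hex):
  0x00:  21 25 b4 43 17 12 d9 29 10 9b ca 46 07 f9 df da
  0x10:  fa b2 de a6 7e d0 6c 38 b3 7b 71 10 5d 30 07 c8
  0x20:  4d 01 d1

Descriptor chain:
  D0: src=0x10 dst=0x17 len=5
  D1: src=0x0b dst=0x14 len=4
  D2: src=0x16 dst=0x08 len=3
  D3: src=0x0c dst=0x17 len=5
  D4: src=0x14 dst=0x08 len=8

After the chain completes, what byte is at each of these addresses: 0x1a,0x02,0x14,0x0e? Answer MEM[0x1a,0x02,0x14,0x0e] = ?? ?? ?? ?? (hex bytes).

MEM[0x1a,0x02,0x14,0x0e] = da b4 46 da

[0] 0x10->0x17 len=5 : fa b2 de a6 7e
[1] 0x0b->0x14 len=4 : 46 07 f9 df
[2] 0x16->0x08 len=3 : f9 df b2
[3] 0x0c->0x17 len=5 : 07 f9 df da fa
[4] 0x14->0x08 len=8 : 46 07 f9 07 f9 df da fa
query mem[0x1a]=0xda, mem[0x02]=0xb4, mem[0x14]=0x46, mem[0x0e]=0xda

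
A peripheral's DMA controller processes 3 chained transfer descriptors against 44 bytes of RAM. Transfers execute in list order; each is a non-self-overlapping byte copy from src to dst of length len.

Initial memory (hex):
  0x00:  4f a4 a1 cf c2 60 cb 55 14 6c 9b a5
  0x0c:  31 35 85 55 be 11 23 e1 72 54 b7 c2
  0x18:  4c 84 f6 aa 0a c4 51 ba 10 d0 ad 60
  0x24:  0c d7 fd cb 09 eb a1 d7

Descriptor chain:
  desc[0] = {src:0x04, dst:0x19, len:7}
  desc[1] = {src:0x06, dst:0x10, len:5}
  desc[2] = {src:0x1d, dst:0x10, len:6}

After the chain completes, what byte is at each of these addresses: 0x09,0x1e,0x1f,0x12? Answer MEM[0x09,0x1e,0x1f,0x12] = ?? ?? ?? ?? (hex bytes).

  after D0: wrote 7B at 0x19 = c260cb55146c9b
  after D1: wrote 5B at 0x10 = cb55146c9b
  after D2: wrote 6B at 0x10 = 146c9b10d0ad
query mem[0x09]=0x6c, mem[0x1e]=0x6c, mem[0x1f]=0x9b, mem[0x12]=0x9b

MEM[0x09,0x1e,0x1f,0x12] = 6c 6c 9b 9b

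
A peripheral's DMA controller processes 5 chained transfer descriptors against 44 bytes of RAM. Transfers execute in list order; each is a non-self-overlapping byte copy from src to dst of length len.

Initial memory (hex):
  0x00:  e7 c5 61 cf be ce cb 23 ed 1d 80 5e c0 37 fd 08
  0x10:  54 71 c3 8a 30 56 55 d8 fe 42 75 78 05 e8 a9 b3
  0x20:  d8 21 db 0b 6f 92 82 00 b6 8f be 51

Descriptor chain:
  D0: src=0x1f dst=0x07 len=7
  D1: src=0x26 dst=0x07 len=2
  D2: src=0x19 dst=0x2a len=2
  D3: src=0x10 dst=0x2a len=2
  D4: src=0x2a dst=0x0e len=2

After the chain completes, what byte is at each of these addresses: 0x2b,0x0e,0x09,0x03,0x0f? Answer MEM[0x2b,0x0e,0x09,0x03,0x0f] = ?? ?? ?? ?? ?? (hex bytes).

MEM[0x2b,0x0e,0x09,0x03,0x0f] = 71 54 21 cf 71

[0] 0x1f->0x07 len=7 : b3 d8 21 db 0b 6f 92
[1] 0x26->0x07 len=2 : 82 00
[2] 0x19->0x2a len=2 : 42 75
[3] 0x10->0x2a len=2 : 54 71
[4] 0x2a->0x0e len=2 : 54 71
query mem[0x2b]=0x71, mem[0x0e]=0x54, mem[0x09]=0x21, mem[0x03]=0xcf, mem[0x0f]=0x71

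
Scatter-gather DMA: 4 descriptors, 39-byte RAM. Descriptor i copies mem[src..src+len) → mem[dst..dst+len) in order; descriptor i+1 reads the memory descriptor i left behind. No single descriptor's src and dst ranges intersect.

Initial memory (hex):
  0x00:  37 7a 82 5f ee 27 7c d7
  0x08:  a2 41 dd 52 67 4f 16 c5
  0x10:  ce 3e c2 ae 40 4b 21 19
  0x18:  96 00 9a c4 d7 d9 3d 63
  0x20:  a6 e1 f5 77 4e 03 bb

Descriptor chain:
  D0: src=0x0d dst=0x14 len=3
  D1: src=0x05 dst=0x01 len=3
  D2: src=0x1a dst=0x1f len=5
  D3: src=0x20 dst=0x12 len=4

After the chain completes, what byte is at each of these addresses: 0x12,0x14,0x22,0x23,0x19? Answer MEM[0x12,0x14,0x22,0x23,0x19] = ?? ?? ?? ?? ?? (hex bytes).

MEM[0x12,0x14,0x22,0x23,0x19] = c4 d9 d9 3d 00

D0: mem[0x14..0x16] <- [4f 16 c5]
D1: mem[0x01..0x03] <- [27 7c d7]
D2: mem[0x1f..0x23] <- [9a c4 d7 d9 3d]
D3: mem[0x12..0x15] <- [c4 d7 d9 3d]
query mem[0x12]=0xc4, mem[0x14]=0xd9, mem[0x22]=0xd9, mem[0x23]=0x3d, mem[0x19]=0x00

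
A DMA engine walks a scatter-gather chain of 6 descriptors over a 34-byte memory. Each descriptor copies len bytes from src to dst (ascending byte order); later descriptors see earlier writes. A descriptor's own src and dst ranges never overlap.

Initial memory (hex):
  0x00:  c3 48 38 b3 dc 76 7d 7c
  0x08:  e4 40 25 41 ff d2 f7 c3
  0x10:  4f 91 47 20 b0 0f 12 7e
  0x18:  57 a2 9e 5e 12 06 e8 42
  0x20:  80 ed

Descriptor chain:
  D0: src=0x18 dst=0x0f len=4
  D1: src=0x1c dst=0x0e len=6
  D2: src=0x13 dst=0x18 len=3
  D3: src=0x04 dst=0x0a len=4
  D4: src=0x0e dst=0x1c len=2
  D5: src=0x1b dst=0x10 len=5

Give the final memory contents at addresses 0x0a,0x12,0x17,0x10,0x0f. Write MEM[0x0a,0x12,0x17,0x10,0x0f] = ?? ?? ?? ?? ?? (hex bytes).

  after D0: wrote 4B at 0x0f = 57a29e5e
  after D1: wrote 6B at 0x0e = 1206e84280ed
  after D2: wrote 3B at 0x18 = edb00f
  after D3: wrote 4B at 0x0a = dc767d7c
  after D4: wrote 2B at 0x1c = 1206
  after D5: wrote 5B at 0x10 = 5e1206e842
query mem[0x0a]=0xdc, mem[0x12]=0x06, mem[0x17]=0x7e, mem[0x10]=0x5e, mem[0x0f]=0x06

MEM[0x0a,0x12,0x17,0x10,0x0f] = dc 06 7e 5e 06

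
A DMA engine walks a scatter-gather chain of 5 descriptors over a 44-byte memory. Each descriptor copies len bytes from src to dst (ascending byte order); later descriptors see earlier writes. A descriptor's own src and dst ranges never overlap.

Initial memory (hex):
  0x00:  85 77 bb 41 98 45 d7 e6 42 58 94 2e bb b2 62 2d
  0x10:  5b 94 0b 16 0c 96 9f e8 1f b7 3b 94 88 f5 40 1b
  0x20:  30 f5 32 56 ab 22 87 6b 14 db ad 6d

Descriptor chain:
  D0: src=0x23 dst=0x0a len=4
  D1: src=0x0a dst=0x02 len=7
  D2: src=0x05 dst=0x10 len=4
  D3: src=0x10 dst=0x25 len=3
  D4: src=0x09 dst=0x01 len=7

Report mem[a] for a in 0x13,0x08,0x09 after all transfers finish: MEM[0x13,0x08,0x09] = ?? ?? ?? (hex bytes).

MEM[0x13,0x08,0x09] = 5b 5b 58

D0: mem[0x0a..0x0d] <- [56 ab 22 87]
D1: mem[0x02..0x08] <- [56 ab 22 87 62 2d 5b]
D2: mem[0x10..0x13] <- [87 62 2d 5b]
D3: mem[0x25..0x27] <- [87 62 2d]
D4: mem[0x01..0x07] <- [58 56 ab 22 87 62 2d]
query mem[0x13]=0x5b, mem[0x08]=0x5b, mem[0x09]=0x58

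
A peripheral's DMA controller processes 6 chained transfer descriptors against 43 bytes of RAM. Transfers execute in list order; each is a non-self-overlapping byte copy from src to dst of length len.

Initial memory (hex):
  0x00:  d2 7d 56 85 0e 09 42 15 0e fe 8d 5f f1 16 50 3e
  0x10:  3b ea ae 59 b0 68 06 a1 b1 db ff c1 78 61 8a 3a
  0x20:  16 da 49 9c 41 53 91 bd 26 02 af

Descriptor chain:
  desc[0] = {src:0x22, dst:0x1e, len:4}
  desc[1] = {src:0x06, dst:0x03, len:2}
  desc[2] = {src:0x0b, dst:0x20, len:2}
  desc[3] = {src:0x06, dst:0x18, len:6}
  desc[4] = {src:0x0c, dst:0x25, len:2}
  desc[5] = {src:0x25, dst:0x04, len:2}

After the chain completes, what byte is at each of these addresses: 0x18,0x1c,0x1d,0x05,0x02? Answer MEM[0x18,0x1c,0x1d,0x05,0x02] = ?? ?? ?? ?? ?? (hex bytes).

MEM[0x18,0x1c,0x1d,0x05,0x02] = 42 8d 5f 16 56

D0: mem[0x1e..0x21] <- [49 9c 41 53]
D1: mem[0x03..0x04] <- [42 15]
D2: mem[0x20..0x21] <- [5f f1]
D3: mem[0x18..0x1d] <- [42 15 0e fe 8d 5f]
D4: mem[0x25..0x26] <- [f1 16]
D5: mem[0x04..0x05] <- [f1 16]
query mem[0x18]=0x42, mem[0x1c]=0x8d, mem[0x1d]=0x5f, mem[0x05]=0x16, mem[0x02]=0x56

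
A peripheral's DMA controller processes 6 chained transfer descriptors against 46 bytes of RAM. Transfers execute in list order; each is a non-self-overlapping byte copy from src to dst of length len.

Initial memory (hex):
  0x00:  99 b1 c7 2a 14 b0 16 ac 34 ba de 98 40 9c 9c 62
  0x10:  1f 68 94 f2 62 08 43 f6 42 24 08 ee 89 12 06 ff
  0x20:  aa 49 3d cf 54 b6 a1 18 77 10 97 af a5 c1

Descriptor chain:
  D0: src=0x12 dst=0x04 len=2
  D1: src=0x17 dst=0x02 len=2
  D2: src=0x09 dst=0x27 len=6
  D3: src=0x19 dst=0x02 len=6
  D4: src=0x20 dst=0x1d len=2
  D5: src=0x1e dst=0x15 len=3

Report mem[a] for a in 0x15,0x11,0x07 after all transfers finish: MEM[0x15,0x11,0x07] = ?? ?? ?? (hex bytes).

[0] 0x12->0x04 len=2 : 94 f2
[1] 0x17->0x02 len=2 : f6 42
[2] 0x09->0x27 len=6 : ba de 98 40 9c 9c
[3] 0x19->0x02 len=6 : 24 08 ee 89 12 06
[4] 0x20->0x1d len=2 : aa 49
[5] 0x1e->0x15 len=3 : 49 ff aa
query mem[0x15]=0x49, mem[0x11]=0x68, mem[0x07]=0x06

MEM[0x15,0x11,0x07] = 49 68 06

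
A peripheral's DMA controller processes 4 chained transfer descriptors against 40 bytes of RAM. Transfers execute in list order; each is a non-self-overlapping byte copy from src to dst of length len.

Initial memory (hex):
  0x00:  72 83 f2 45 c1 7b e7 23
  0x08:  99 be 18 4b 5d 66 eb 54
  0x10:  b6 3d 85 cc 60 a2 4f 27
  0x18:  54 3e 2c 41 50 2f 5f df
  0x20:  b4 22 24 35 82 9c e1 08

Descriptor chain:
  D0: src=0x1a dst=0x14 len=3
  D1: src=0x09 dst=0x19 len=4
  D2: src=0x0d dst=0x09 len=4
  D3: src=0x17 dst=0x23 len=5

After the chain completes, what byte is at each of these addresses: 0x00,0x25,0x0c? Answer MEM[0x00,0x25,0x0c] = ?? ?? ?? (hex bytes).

  after D0: wrote 3B at 0x14 = 2c4150
  after D1: wrote 4B at 0x19 = be184b5d
  after D2: wrote 4B at 0x09 = 66eb54b6
  after D3: wrote 5B at 0x23 = 2754be184b
query mem[0x00]=0x72, mem[0x25]=0xbe, mem[0x0c]=0xb6

MEM[0x00,0x25,0x0c] = 72 be b6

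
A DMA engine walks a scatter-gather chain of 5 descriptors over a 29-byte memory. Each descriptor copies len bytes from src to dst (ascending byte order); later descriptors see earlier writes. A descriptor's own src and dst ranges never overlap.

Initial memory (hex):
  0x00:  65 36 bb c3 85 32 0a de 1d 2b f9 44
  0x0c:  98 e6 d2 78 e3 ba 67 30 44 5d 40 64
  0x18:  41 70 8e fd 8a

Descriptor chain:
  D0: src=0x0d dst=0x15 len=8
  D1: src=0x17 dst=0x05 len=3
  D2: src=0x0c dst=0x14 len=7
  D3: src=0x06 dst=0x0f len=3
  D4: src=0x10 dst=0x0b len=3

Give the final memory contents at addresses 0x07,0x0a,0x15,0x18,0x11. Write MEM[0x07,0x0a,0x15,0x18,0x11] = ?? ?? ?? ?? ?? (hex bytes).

MEM[0x07,0x0a,0x15,0x18,0x11] = ba f9 e6 e3 1d

[0] 0x0d->0x15 len=8 : e6 d2 78 e3 ba 67 30 44
[1] 0x17->0x05 len=3 : 78 e3 ba
[2] 0x0c->0x14 len=7 : 98 e6 d2 78 e3 ba 67
[3] 0x06->0x0f len=3 : e3 ba 1d
[4] 0x10->0x0b len=3 : ba 1d 67
query mem[0x07]=0xba, mem[0x0a]=0xf9, mem[0x15]=0xe6, mem[0x18]=0xe3, mem[0x11]=0x1d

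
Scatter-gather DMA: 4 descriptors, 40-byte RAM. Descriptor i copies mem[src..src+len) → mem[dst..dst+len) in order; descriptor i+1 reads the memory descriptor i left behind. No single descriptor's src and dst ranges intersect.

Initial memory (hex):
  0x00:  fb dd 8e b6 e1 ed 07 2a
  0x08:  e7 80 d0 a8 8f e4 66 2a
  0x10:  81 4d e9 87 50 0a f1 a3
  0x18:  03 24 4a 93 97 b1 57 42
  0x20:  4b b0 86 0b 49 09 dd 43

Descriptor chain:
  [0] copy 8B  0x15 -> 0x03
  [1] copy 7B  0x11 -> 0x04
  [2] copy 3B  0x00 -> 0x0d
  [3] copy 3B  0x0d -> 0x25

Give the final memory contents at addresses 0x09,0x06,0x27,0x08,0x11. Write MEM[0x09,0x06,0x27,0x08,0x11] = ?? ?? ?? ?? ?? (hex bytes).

  after D0: wrote 8B at 0x03 = 0af1a303244a9397
  after D1: wrote 7B at 0x04 = 4de987500af1a3
  after D2: wrote 3B at 0x0d = fbdd8e
  after D3: wrote 3B at 0x25 = fbdd8e
query mem[0x09]=0xf1, mem[0x06]=0x87, mem[0x27]=0x8e, mem[0x08]=0x0a, mem[0x11]=0x4d

MEM[0x09,0x06,0x27,0x08,0x11] = f1 87 8e 0a 4d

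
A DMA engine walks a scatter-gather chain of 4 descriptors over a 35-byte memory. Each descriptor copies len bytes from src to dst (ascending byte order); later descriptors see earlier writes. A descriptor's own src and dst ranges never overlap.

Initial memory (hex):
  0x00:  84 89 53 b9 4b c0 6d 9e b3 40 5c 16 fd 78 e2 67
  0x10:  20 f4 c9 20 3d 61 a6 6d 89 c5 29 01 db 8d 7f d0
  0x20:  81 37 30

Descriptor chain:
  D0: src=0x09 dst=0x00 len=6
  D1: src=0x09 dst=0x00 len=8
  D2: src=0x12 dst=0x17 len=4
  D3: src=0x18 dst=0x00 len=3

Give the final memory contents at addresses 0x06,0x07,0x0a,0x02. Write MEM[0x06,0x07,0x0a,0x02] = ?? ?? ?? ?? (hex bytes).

#0 dst[0x00+6] := {0x40,0x5c,0x16,0xfd,0x78,0xe2}
#1 dst[0x00+8] := {0x40,0x5c,0x16,0xfd,0x78,0xe2,0x67,0x20}
#2 dst[0x17+4] := {0xc9,0x20,0x3d,0x61}
#3 dst[0x00+3] := {0x20,0x3d,0x61}
query mem[0x06]=0x67, mem[0x07]=0x20, mem[0x0a]=0x5c, mem[0x02]=0x61

MEM[0x06,0x07,0x0a,0x02] = 67 20 5c 61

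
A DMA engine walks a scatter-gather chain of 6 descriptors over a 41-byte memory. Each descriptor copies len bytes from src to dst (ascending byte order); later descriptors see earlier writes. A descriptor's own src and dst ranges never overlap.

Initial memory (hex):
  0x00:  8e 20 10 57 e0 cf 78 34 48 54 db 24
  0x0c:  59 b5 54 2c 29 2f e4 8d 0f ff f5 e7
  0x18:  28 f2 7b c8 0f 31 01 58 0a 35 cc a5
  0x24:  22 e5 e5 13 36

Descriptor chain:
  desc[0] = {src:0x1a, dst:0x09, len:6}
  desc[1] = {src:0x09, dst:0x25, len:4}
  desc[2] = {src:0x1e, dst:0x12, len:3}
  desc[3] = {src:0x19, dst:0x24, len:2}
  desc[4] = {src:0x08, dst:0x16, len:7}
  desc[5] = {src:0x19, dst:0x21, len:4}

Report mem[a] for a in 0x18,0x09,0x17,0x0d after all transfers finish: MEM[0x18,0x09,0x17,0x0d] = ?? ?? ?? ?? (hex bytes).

MEM[0x18,0x09,0x17,0x0d] = c8 7b 7b 01

D0: mem[0x09..0x0e] <- [7b c8 0f 31 01 58]
D1: mem[0x25..0x28] <- [7b c8 0f 31]
D2: mem[0x12..0x14] <- [01 58 0a]
D3: mem[0x24..0x25] <- [f2 7b]
D4: mem[0x16..0x1c] <- [48 7b c8 0f 31 01 58]
D5: mem[0x21..0x24] <- [0f 31 01 58]
query mem[0x18]=0xc8, mem[0x09]=0x7b, mem[0x17]=0x7b, mem[0x0d]=0x01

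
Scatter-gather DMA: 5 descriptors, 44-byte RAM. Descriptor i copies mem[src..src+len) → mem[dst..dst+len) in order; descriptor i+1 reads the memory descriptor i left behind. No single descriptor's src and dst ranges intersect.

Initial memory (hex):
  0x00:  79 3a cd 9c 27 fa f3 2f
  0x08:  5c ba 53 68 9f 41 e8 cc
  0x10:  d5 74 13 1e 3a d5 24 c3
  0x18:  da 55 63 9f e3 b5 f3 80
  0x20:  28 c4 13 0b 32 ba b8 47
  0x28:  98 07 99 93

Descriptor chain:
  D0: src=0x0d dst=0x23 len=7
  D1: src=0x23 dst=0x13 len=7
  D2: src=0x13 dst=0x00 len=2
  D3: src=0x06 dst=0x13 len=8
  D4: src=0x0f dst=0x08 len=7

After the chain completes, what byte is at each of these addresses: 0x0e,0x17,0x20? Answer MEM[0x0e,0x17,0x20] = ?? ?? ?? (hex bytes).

#0 dst[0x23+7] := {0x41,0xe8,0xcc,0xd5,0x74,0x13,0x1e}
#1 dst[0x13+7] := {0x41,0xe8,0xcc,0xd5,0x74,0x13,0x1e}
#2 dst[0x00+2] := {0x41,0xe8}
#3 dst[0x13+8] := {0xf3,0x2f,0x5c,0xba,0x53,0x68,0x9f,0x41}
#4 dst[0x08+7] := {0xcc,0xd5,0x74,0x13,0xf3,0x2f,0x5c}
query mem[0x0e]=0x5c, mem[0x17]=0x53, mem[0x20]=0x28

MEM[0x0e,0x17,0x20] = 5c 53 28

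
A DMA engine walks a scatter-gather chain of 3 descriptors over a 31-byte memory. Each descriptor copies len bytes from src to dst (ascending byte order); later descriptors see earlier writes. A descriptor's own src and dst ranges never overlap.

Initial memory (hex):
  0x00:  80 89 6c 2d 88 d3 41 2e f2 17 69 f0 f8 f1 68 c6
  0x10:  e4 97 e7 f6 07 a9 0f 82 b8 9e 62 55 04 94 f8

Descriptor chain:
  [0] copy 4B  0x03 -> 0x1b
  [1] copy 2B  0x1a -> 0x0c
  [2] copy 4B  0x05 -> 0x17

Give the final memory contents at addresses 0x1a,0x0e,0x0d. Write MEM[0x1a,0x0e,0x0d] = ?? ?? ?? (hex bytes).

#0 dst[0x1b+4] := {0x2d,0x88,0xd3,0x41}
#1 dst[0x0c+2] := {0x62,0x2d}
#2 dst[0x17+4] := {0xd3,0x41,0x2e,0xf2}
query mem[0x1a]=0xf2, mem[0x0e]=0x68, mem[0x0d]=0x2d

MEM[0x1a,0x0e,0x0d] = f2 68 2d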